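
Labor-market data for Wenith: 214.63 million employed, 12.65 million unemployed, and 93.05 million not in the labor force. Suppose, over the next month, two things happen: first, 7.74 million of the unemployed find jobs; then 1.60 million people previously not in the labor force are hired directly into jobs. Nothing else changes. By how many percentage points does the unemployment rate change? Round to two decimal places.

The unemployment rate changes by −3.42 percentage points.

Initially, labor force = 214.63 + 12.65 = 227.28 million, so u = 12.65/227.28 = 5.57%.
After the first change, unemployed falls and employed rises by 7.74; labor force unchanged → E = 222.37, U = 4.91, labor force = 227.28 million.
After the second change, employed and labor force both rise by 1.60; unemployed unchanged → E = 223.97, U = 4.91, labor force = 228.88 million.
New unemployment rate = 4.91 / 228.88 = 2.15%.
Change = 2.15% − 5.57% = −3.42 percentage points.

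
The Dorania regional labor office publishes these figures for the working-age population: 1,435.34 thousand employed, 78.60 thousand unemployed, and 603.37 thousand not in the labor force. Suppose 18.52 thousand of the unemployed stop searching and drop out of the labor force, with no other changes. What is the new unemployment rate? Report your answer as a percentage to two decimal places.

New unemployment rate ≈ 4.02%.

Initially, labor force = 1,435.34 + 78.60 = 1,513.94 thousand, so u = 78.60/1,513.94 = 5.19%.
After the change, unemployed and labor force both fall by 18.52 → E = 1,435.34, U = 60.08, labor force = 1,495.42 thousand.
New unemployment rate = 60.08 / 1,495.42 = 4.02%.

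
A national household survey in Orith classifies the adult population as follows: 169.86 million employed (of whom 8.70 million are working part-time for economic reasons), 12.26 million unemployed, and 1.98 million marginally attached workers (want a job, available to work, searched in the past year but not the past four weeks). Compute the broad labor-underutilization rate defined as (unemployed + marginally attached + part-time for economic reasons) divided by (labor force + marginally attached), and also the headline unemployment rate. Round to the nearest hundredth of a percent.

Broad underutilization rate ≈ 12.46%; headline unemployment rate ≈ 6.73%.

Labor force = 169.86 + 12.26 = 182.12 million.
Numerator = 12.26 + 1.98 + 8.70 = 22.94 million.
Denominator = 182.12 + 1.98 = 184.10 million.
Broad rate = 22.94 / 184.10 = 12.46%.
Headline unemployment rate = 12.26 / 182.12 = 6.73%.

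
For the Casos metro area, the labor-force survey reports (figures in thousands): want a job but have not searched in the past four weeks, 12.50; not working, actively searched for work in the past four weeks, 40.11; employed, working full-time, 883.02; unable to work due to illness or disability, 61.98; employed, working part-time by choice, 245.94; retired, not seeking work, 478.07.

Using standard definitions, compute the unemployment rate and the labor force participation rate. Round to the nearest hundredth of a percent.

Unemployment rate ≈ 3.43%; labor force participation rate ≈ 67.91%.

Employed = 883.02 + 245.94 = 1,128.96 thousand.
Unemployed = 40.11 thousand.
Labor force = 1,128.96 + 40.11 = 1,169.07 thousand.
Not in labor force = 12.50 + 61.98 + 478.07 = 552.55 thousand (those not working and not actively searching are outside the labor force — including those who want a job but have given up searching).
Civilian working-age population = 1,169.07 + 552.55 = 1,721.62 thousand.
Unemployment rate = 40.11 / 1,169.07 = 3.43%.
Labor force participation rate = 1,169.07 / 1,721.62 = 67.91%.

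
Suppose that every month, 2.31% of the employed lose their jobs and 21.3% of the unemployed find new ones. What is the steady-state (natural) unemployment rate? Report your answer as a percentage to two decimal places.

Steady-state unemployment rate ≈ 9.78%.

At steady state the flows balance: s·E = f·U, so U/(E+U) = s/(s+f).
u* = 2.31 / (2.31 + 21.3) = 2.31 / 23.61 = 9.78%.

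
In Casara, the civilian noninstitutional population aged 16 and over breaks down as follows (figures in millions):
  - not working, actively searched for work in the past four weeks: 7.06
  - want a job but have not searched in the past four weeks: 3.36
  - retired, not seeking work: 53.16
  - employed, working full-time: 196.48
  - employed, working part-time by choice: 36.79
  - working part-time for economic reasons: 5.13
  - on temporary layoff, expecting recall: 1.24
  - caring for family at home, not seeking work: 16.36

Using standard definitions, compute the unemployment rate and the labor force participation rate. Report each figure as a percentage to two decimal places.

Employed = 196.48 + 36.79 + 5.13 = 238.40 million (anyone who worked, including part-time for economic reasons, counts as employed).
Unemployed = 7.06 + 1.24 = 8.30 million (jobless and actively searching, or on temporary layoff).
Labor force = 238.40 + 8.30 = 246.70 million.
Not in labor force = 3.36 + 53.16 + 16.36 = 72.88 million (those not working and not actively searching are outside the labor force — including those who want a job but have given up searching).
Civilian working-age population = 246.70 + 72.88 = 319.58 million.
Unemployment rate = 8.30 / 246.70 = 3.36%.
Labor force participation rate = 246.70 / 319.58 = 77.20%.

Unemployment rate ≈ 3.36%; labor force participation rate ≈ 77.20%.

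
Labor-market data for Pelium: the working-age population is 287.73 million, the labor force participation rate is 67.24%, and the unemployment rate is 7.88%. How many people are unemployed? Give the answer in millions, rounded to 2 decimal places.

Labor force = 0.6724 × 287.73 = 193.47 million.
Unemployed = 0.0788 × 193.47 ≈ 15.25 million.

About 15.25 million are unemployed.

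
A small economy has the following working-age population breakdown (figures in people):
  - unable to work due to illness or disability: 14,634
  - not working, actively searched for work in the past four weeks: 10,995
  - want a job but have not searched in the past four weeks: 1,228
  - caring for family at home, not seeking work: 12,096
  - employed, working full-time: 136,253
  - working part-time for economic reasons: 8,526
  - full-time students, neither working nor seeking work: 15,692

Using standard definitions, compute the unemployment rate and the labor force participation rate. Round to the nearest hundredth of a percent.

Unemployment rate ≈ 7.06%; labor force participation rate ≈ 78.11%.

Employed = 136,253 + 8,526 = 144,779 (anyone who worked, including part-time for economic reasons, counts as employed).
Unemployed = 10,995.
Labor force = 144,779 + 10,995 = 155,774.
Not in labor force = 14,634 + 1,228 + 12,096 + 15,692 = 43,650 (those not working and not actively searching are outside the labor force — including those who want a job but have given up searching).
Civilian working-age population = 155,774 + 43,650 = 199,424.
Unemployment rate = 10,995 / 155,774 = 7.06%.
Labor force participation rate = 155,774 / 199,424 = 78.11%.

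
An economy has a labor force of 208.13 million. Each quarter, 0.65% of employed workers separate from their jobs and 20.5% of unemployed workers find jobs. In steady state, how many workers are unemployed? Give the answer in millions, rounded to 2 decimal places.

About 6.40 million are unemployed in steady state.

Steady-state unemployment rate u* = s/(s+f) = 0.65/(0.65+20.5) = 0.030733.
Unemployed = u* × labor force = 0.030733 × 208.13 ≈ 6.40 million.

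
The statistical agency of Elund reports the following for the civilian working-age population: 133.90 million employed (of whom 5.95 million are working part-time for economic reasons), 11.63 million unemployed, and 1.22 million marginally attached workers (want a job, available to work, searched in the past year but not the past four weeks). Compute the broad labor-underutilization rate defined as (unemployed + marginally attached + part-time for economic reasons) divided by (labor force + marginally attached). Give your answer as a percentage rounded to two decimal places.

Broad underutilization rate ≈ 12.81%.

Labor force = 133.90 + 11.63 = 145.53 million.
Numerator = 11.63 + 1.22 + 5.95 = 18.80 million.
Denominator = 145.53 + 1.22 = 146.75 million.
Broad rate = 18.80 / 146.75 = 12.81%.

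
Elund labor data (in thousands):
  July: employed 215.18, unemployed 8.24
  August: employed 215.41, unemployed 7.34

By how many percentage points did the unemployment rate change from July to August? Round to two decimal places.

July: labor force = 215.18 + 8.24 = 223.42; u = 8.24/223.42 = 3.69%.
August: labor force = 215.41 + 7.34 = 222.75; u = 7.34/222.75 = 3.30%.
Change = 3.30% − 3.69% = −0.39 pp.

The unemployment rate changed by −0.39 percentage points.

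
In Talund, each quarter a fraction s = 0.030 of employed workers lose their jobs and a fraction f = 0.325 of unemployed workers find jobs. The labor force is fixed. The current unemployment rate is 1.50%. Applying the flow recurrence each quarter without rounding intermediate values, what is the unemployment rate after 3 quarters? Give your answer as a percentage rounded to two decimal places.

With a fixed labor force, u_{t+1} = u_t + s·(1−u_t) − f·u_t = u_t·(1−s−f) + s.
Here 1−s−f = 0.645 and s = 0.030.
u_1 = 0.015000 × 0.645 + 0.030 = 0.039675.
u_2 = 0.039675 × 0.645 + 0.030 = 0.055590.
u_3 = 0.055590 × 0.645 + 0.030 = 0.065856.

Unemployment rate after three quarters ≈ 6.59%.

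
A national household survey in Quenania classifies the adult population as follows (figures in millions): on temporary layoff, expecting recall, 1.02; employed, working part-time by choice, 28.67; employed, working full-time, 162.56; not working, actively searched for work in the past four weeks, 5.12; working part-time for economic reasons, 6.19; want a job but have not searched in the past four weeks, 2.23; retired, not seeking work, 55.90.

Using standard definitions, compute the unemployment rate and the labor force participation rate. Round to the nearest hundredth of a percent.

Employed = 28.67 + 162.56 + 6.19 = 197.42 million (anyone who worked, including part-time for economic reasons, counts as employed).
Unemployed = 1.02 + 5.12 = 6.14 million (jobless and actively searching, or on temporary layoff).
Labor force = 197.42 + 6.14 = 203.56 million.
Not in labor force = 2.23 + 55.90 = 58.13 million (those not working and not actively searching are outside the labor force — including those who want a job but have given up searching).
Civilian working-age population = 203.56 + 58.13 = 261.69 million.
Unemployment rate = 6.14 / 203.56 = 3.02%.
Labor force participation rate = 203.56 / 261.69 = 77.79%.

Unemployment rate ≈ 3.02%; labor force participation rate ≈ 77.79%.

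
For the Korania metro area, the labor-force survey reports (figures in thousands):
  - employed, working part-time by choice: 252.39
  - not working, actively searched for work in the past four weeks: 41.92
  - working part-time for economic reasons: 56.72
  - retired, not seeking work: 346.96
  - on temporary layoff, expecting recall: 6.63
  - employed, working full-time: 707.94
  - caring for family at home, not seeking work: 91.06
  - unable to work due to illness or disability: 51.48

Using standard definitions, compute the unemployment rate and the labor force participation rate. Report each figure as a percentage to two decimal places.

Employed = 252.39 + 56.72 + 707.94 = 1,017.05 thousand (anyone who worked, including part-time for economic reasons, counts as employed).
Unemployed = 41.92 + 6.63 = 48.55 thousand (jobless and actively searching, or on temporary layoff).
Labor force = 1,017.05 + 48.55 = 1,065.60 thousand.
Not in labor force = 346.96 + 91.06 + 51.48 = 489.50 thousand (those not working and not actively searching are outside the labor force).
Civilian working-age population = 1,065.60 + 489.50 = 1,555.10 thousand.
Unemployment rate = 48.55 / 1,065.60 = 4.56%.
Labor force participation rate = 1,065.60 / 1,555.10 = 68.52%.

Unemployment rate ≈ 4.56%; labor force participation rate ≈ 68.52%.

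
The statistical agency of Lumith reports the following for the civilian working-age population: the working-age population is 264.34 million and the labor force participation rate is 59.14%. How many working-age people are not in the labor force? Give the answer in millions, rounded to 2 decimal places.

About 108.01 million are not in the labor force.

Share not in the labor force = 1 − 0.5914 = 0.4086.
Not in labor force = 0.4086 × 264.34 ≈ 108.01 million.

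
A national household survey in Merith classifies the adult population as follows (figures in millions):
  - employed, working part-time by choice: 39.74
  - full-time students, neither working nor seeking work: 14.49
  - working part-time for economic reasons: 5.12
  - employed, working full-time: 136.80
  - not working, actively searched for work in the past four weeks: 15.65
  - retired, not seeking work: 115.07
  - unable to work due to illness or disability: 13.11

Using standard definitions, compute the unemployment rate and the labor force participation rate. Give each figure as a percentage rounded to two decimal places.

Employed = 39.74 + 5.12 + 136.80 = 181.66 million (anyone who worked, including part-time for economic reasons, counts as employed).
Unemployed = 15.65 million.
Labor force = 181.66 + 15.65 = 197.31 million.
Not in labor force = 14.49 + 115.07 + 13.11 = 142.67 million (those not working and not actively searching are outside the labor force).
Civilian working-age population = 197.31 + 142.67 = 339.98 million.
Unemployment rate = 15.65 / 197.31 = 7.93%.
Labor force participation rate = 197.31 / 339.98 = 58.04%.

Unemployment rate ≈ 7.93%; labor force participation rate ≈ 58.04%.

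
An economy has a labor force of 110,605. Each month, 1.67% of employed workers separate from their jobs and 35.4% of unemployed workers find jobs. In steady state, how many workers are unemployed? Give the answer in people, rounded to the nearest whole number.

About 4,983 are unemployed in steady state.

Steady-state unemployment rate u* = s/(s+f) = 1.67/(1.67+35.4) = 0.045050.
Unemployed = u* × labor force = 0.045050 × 110,605 ≈ 4,983.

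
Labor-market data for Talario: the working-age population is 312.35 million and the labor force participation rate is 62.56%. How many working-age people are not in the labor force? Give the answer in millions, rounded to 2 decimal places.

Share not in the labor force = 1 − 0.6256 = 0.3744.
Not in labor force = 0.3744 × 312.35 ≈ 116.94 million.

About 116.94 million are not in the labor force.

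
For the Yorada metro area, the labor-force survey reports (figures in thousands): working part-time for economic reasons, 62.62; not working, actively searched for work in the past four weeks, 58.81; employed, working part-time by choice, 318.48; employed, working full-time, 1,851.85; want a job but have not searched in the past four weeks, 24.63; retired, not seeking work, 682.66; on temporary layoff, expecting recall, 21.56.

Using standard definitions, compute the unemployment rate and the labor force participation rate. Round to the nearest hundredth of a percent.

Employed = 62.62 + 318.48 + 1,851.85 = 2,232.95 thousand (anyone who worked, including part-time for economic reasons, counts as employed).
Unemployed = 58.81 + 21.56 = 80.37 thousand (jobless and actively searching, or on temporary layoff).
Labor force = 2,232.95 + 80.37 = 2,313.32 thousand.
Not in labor force = 24.63 + 682.66 = 707.29 thousand (those not working and not actively searching are outside the labor force — including those who want a job but have given up searching).
Civilian working-age population = 2,313.32 + 707.29 = 3,020.61 thousand.
Unemployment rate = 80.37 / 2,313.32 = 3.47%.
Labor force participation rate = 2,313.32 / 3,020.61 = 76.58%.

Unemployment rate ≈ 3.47%; labor force participation rate ≈ 76.58%.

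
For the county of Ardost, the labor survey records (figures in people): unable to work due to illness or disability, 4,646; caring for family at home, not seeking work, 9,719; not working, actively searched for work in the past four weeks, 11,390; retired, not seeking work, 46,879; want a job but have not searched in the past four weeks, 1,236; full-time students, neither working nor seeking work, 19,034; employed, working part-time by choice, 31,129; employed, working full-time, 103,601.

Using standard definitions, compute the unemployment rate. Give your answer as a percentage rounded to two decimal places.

Employed = 31,129 + 103,601 = 134,730.
Unemployed = 11,390.
Labor force = 134,730 + 11,390 = 146,120.
Unemployment rate = 11,390 / 146,120 = 7.79%.

Unemployment rate ≈ 7.79%.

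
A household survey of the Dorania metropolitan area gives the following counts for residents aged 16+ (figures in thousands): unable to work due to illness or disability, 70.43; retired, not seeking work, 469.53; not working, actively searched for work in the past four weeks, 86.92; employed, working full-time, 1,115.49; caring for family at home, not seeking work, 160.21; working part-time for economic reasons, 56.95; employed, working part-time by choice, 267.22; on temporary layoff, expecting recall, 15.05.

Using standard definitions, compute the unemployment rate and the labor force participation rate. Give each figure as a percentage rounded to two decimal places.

Employed = 1,115.49 + 56.95 + 267.22 = 1,439.66 thousand (anyone who worked, including part-time for economic reasons, counts as employed).
Unemployed = 86.92 + 15.05 = 101.97 thousand (jobless and actively searching, or on temporary layoff).
Labor force = 1,439.66 + 101.97 = 1,541.63 thousand.
Not in labor force = 70.43 + 469.53 + 160.21 = 700.17 thousand (those not working and not actively searching are outside the labor force).
Civilian working-age population = 1,541.63 + 700.17 = 2,241.80 thousand.
Unemployment rate = 101.97 / 1,541.63 = 6.61%.
Labor force participation rate = 1,541.63 / 2,241.80 = 68.77%.

Unemployment rate ≈ 6.61%; labor force participation rate ≈ 68.77%.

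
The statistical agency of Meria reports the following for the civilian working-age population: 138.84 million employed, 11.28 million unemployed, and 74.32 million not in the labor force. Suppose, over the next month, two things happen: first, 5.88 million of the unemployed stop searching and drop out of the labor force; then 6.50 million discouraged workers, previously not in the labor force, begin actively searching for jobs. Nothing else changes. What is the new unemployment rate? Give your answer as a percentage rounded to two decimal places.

New unemployment rate ≈ 7.89%.

Initially, labor force = 138.84 + 11.28 = 150.12 million, so u = 11.28/150.12 = 7.51%.
After the first change, unemployed and labor force both fall by 5.88 → E = 138.84, U = 5.40, labor force = 144.24 million.
After the second change, unemployed and labor force both rise by 6.50 → E = 138.84, U = 11.90, labor force = 150.74 million.
New unemployment rate = 11.90 / 150.74 = 7.89%.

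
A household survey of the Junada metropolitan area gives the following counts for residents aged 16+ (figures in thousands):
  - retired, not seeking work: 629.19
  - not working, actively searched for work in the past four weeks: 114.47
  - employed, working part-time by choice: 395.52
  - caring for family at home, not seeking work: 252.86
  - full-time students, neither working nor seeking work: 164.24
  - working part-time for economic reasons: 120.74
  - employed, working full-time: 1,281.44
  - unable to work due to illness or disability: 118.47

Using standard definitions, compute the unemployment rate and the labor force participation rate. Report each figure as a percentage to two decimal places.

Employed = 395.52 + 120.74 + 1,281.44 = 1,797.70 thousand (anyone who worked, including part-time for economic reasons, counts as employed).
Unemployed = 114.47 thousand.
Labor force = 1,797.70 + 114.47 = 1,912.17 thousand.
Not in labor force = 629.19 + 252.86 + 164.24 + 118.47 = 1,164.76 thousand (those not working and not actively searching are outside the labor force).
Civilian working-age population = 1,912.17 + 1,164.76 = 3,076.93 thousand.
Unemployment rate = 114.47 / 1,912.17 = 5.99%.
Labor force participation rate = 1,912.17 / 3,076.93 = 62.15%.

Unemployment rate ≈ 5.99%; labor force participation rate ≈ 62.15%.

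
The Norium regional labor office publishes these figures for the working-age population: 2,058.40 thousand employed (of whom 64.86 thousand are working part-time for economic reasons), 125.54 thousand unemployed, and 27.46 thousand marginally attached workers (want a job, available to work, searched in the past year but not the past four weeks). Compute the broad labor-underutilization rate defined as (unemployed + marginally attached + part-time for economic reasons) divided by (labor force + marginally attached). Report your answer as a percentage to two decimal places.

Labor force = 2,058.40 + 125.54 = 2,183.94 thousand.
Numerator = 125.54 + 27.46 + 64.86 = 217.86 thousand.
Denominator = 2,183.94 + 27.46 = 2,211.40 thousand.
Broad rate = 217.86 / 2,211.40 = 9.85%.

Broad underutilization rate ≈ 9.85%.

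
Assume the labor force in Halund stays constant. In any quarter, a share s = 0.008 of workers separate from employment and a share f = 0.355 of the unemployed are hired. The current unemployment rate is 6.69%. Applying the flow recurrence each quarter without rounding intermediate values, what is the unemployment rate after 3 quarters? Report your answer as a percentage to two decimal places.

Unemployment rate after three quarters ≈ 3.36%.

With a fixed labor force, u_{t+1} = u_t + s·(1−u_t) − f·u_t = u_t·(1−s−f) + s.
Here 1−s−f = 0.637 and s = 0.008.
u_1 = 0.066900 × 0.637 + 0.008 = 0.050615.
u_2 = 0.050615 × 0.637 + 0.008 = 0.040242.
u_3 = 0.040242 × 0.637 + 0.008 = 0.033634.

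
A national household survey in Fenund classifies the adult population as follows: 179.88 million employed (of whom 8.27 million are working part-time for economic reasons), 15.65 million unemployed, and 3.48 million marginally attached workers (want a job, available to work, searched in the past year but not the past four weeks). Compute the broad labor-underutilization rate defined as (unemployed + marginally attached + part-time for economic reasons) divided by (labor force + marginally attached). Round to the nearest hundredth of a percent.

Broad underutilization rate ≈ 13.77%.

Labor force = 179.88 + 15.65 = 195.53 million.
Numerator = 15.65 + 3.48 + 8.27 = 27.40 million.
Denominator = 195.53 + 3.48 = 199.01 million.
Broad rate = 27.40 / 199.01 = 13.77%.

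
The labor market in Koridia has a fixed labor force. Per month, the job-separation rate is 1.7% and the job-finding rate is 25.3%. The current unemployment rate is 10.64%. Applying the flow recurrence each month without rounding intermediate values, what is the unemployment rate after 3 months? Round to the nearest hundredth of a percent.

With a fixed labor force, u_{t+1} = u_t + s·(1−u_t) − f·u_t = u_t·(1−s−f) + s.
Here 1−s−f = 0.730 and s = 0.017.
u_1 = 0.106400 × 0.730 + 0.017 = 0.094672.
u_2 = 0.094672 × 0.730 + 0.017 = 0.086111.
u_3 = 0.086111 × 0.730 + 0.017 = 0.079861.

Unemployment rate after three months ≈ 7.99%.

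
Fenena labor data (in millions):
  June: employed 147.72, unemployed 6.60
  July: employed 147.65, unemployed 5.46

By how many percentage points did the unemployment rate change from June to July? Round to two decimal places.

June: labor force = 147.72 + 6.60 = 154.32; u = 6.60/154.32 = 4.28%.
July: labor force = 147.65 + 5.46 = 153.11; u = 5.46/153.11 = 3.57%.
Change = 3.57% − 4.28% = −0.71 pp.

The unemployment rate changed by −0.71 percentage points.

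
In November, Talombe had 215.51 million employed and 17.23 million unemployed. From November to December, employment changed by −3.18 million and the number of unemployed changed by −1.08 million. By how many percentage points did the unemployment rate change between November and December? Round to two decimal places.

The unemployment rate changed by −0.33 percentage points.

November: labor force = 215.51 + 17.23 = 232.74; u = 17.23/232.74 = 7.40%.
December: labor force = 212.33 + 16.15 = 228.48; u = 16.15/228.48 = 7.07%.
Change = 7.07% − 7.40% = −0.33 pp.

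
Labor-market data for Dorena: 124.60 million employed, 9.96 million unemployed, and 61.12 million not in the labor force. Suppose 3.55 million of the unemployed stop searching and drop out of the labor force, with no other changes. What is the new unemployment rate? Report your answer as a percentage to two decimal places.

Initially, labor force = 124.60 + 9.96 = 134.56 million, so u = 9.96/134.56 = 7.40%.
After the change, unemployed and labor force both fall by 3.55 → E = 124.60, U = 6.41, labor force = 131.01 million.
New unemployment rate = 6.41 / 131.01 = 4.89%.

New unemployment rate ≈ 4.89%.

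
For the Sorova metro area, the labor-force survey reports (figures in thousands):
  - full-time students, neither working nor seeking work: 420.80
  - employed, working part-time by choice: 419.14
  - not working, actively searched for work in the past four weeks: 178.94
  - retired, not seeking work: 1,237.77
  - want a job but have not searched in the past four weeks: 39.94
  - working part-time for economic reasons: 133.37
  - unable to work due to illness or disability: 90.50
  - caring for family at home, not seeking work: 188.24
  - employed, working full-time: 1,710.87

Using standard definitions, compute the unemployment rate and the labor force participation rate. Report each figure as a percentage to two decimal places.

Unemployment rate ≈ 7.33%; labor force participation rate ≈ 55.26%.

Employed = 419.14 + 133.37 + 1,710.87 = 2,263.38 thousand (anyone who worked, including part-time for economic reasons, counts as employed).
Unemployed = 178.94 thousand.
Labor force = 2,263.38 + 178.94 = 2,442.32 thousand.
Not in labor force = 420.80 + 1,237.77 + 39.94 + 90.50 + 188.24 = 1,977.25 thousand (those not working and not actively searching are outside the labor force — including those who want a job but have given up searching).
Civilian working-age population = 2,442.32 + 1,977.25 = 4,419.57 thousand.
Unemployment rate = 178.94 / 2,442.32 = 7.33%.
Labor force participation rate = 2,442.32 / 4,419.57 = 55.26%.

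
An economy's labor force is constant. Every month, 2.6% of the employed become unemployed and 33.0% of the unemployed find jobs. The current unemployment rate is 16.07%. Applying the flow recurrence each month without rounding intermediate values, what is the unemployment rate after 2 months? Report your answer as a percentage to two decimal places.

With a fixed labor force, u_{t+1} = u_t + s·(1−u_t) − f·u_t = u_t·(1−s−f) + s.
Here 1−s−f = 0.644 and s = 0.026.
u_1 = 0.160700 × 0.644 + 0.026 = 0.129491.
u_2 = 0.129491 × 0.644 + 0.026 = 0.109392.

Unemployment rate after two months ≈ 10.94%.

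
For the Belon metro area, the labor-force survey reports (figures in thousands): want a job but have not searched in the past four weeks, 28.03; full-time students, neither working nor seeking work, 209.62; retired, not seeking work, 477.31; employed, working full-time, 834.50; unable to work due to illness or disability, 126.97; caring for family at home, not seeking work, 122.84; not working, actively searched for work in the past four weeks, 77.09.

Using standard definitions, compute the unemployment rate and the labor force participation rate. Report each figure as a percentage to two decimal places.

Unemployment rate ≈ 8.46%; labor force participation rate ≈ 48.58%.

Employed = 834.50 thousand.
Unemployed = 77.09 thousand.
Labor force = 834.50 + 77.09 = 911.59 thousand.
Not in labor force = 28.03 + 209.62 + 477.31 + 126.97 + 122.84 = 964.77 thousand (those not working and not actively searching are outside the labor force — including those who want a job but have given up searching).
Civilian working-age population = 911.59 + 964.77 = 1,876.36 thousand.
Unemployment rate = 77.09 / 911.59 = 8.46%.
Labor force participation rate = 911.59 / 1,876.36 = 48.58%.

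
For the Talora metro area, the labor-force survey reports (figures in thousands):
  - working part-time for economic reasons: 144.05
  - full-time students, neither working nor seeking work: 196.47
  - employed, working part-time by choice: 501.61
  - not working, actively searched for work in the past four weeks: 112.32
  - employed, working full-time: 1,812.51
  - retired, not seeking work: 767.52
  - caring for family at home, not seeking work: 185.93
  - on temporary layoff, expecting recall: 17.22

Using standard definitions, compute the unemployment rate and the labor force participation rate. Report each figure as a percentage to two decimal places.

Unemployment rate ≈ 5.01%; labor force participation rate ≈ 69.23%.

Employed = 144.05 + 501.61 + 1,812.51 = 2,458.17 thousand (anyone who worked, including part-time for economic reasons, counts as employed).
Unemployed = 112.32 + 17.22 = 129.54 thousand (jobless and actively searching, or on temporary layoff).
Labor force = 2,458.17 + 129.54 = 2,587.71 thousand.
Not in labor force = 196.47 + 767.52 + 185.93 = 1,149.92 thousand (those not working and not actively searching are outside the labor force).
Civilian working-age population = 2,587.71 + 1,149.92 = 3,737.63 thousand.
Unemployment rate = 129.54 / 2,587.71 = 5.01%.
Labor force participation rate = 2,587.71 / 3,737.63 = 69.23%.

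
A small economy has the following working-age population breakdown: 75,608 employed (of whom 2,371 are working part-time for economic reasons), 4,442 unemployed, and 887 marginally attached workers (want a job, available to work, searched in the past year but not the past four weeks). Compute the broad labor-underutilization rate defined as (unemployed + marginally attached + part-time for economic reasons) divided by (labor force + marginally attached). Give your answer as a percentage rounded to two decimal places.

Labor force = 75,608 + 4,442 = 80,050.
Numerator = 4,442 + 887 + 2,371 = 7,700.
Denominator = 80,050 + 887 = 80,937.
Broad rate = 7,700 / 80,937 = 9.51%.

Broad underutilization rate ≈ 9.51%.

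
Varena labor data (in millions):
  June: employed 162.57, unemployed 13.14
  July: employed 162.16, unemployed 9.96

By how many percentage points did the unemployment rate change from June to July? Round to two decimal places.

June: labor force = 162.57 + 13.14 = 175.71; u = 13.14/175.71 = 7.48%.
July: labor force = 162.16 + 9.96 = 172.12; u = 9.96/172.12 = 5.79%.
Change = 5.79% − 7.48% = −1.69 pp.

The unemployment rate changed by −1.69 percentage points.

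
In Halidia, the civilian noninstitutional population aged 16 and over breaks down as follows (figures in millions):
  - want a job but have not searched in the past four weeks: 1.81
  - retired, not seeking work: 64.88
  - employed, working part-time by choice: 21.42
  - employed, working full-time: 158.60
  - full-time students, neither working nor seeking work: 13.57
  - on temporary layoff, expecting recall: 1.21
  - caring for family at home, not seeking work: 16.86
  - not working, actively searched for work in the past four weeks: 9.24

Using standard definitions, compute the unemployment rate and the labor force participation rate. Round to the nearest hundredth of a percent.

Unemployment rate ≈ 5.49%; labor force participation rate ≈ 66.23%.

Employed = 21.42 + 158.60 = 180.02 million.
Unemployed = 1.21 + 9.24 = 10.45 million (jobless and actively searching, or on temporary layoff).
Labor force = 180.02 + 10.45 = 190.47 million.
Not in labor force = 1.81 + 64.88 + 13.57 + 16.86 = 97.12 million (those not working and not actively searching are outside the labor force — including those who want a job but have given up searching).
Civilian working-age population = 190.47 + 97.12 = 287.59 million.
Unemployment rate = 10.45 / 190.47 = 5.49%.
Labor force participation rate = 190.47 / 287.59 = 66.23%.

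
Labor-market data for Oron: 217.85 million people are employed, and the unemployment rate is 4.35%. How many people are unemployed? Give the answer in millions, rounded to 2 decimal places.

About 9.91 million are unemployed.

Let U be the number unemployed. The labor force is E + U, and U/(E+U) = 0.0435.
So U = 0.0435 × 217.85 / (1 − 0.0435) = 9.4765 / 0.9565 ≈ 9.91 million.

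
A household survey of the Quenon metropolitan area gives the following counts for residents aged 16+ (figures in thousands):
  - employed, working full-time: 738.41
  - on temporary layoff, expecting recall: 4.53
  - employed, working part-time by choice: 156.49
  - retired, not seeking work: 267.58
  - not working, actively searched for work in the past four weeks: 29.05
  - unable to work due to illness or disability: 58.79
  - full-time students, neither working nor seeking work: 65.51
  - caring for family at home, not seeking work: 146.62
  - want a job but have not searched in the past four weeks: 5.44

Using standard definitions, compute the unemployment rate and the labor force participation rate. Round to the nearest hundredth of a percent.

Employed = 738.41 + 156.49 = 894.90 thousand.
Unemployed = 4.53 + 29.05 = 33.58 thousand (jobless and actively searching, or on temporary layoff).
Labor force = 894.90 + 33.58 = 928.48 thousand.
Not in labor force = 267.58 + 58.79 + 65.51 + 146.62 + 5.44 = 543.94 thousand (those not working and not actively searching are outside the labor force — including those who want a job but have given up searching).
Civilian working-age population = 928.48 + 543.94 = 1,472.42 thousand.
Unemployment rate = 33.58 / 928.48 = 3.62%.
Labor force participation rate = 928.48 / 1,472.42 = 63.06%.

Unemployment rate ≈ 3.62%; labor force participation rate ≈ 63.06%.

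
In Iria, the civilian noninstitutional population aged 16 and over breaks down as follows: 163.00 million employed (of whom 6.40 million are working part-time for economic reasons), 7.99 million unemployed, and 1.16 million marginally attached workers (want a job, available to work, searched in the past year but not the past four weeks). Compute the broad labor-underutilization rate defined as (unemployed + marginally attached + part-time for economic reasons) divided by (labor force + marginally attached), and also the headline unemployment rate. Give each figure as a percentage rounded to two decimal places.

Labor force = 163.00 + 7.99 = 170.99 million.
Numerator = 7.99 + 1.16 + 6.40 = 15.55 million.
Denominator = 170.99 + 1.16 = 172.15 million.
Broad rate = 15.55 / 172.15 = 9.03%.
Headline unemployment rate = 7.99 / 170.99 = 4.67%.

Broad underutilization rate ≈ 9.03%; headline unemployment rate ≈ 4.67%.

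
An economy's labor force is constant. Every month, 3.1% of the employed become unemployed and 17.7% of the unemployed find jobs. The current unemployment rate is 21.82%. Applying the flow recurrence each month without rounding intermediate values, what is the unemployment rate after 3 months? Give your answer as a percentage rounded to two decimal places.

Unemployment rate after three months ≈ 18.34%.

With a fixed labor force, u_{t+1} = u_t + s·(1−u_t) − f·u_t = u_t·(1−s−f) + s.
Here 1−s−f = 0.792 and s = 0.031.
u_1 = 0.218200 × 0.792 + 0.031 = 0.203814.
u_2 = 0.203814 × 0.792 + 0.031 = 0.192421.
u_3 = 0.192421 × 0.792 + 0.031 = 0.183397.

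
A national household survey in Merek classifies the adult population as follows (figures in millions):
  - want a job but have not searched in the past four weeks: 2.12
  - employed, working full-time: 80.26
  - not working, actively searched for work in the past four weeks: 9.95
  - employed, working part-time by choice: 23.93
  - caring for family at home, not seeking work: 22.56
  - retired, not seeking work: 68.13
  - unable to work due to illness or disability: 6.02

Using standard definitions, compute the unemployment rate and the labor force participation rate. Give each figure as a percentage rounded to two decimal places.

Unemployment rate ≈ 8.72%; labor force participation rate ≈ 53.59%.

Employed = 80.26 + 23.93 = 104.19 million.
Unemployed = 9.95 million.
Labor force = 104.19 + 9.95 = 114.14 million.
Not in labor force = 2.12 + 22.56 + 68.13 + 6.02 = 98.83 million (those not working and not actively searching are outside the labor force — including those who want a job but have given up searching).
Civilian working-age population = 114.14 + 98.83 = 212.97 million.
Unemployment rate = 9.95 / 114.14 = 8.72%.
Labor force participation rate = 114.14 / 212.97 = 53.59%.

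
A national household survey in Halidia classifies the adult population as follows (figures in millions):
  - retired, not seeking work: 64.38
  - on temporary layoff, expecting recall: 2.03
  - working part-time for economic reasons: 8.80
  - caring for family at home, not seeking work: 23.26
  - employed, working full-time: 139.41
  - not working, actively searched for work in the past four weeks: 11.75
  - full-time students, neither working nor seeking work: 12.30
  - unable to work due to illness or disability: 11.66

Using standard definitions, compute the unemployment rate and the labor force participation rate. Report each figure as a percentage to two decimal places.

Employed = 8.80 + 139.41 = 148.21 million (anyone who worked, including part-time for economic reasons, counts as employed).
Unemployed = 2.03 + 11.75 = 13.78 million (jobless and actively searching, or on temporary layoff).
Labor force = 148.21 + 13.78 = 161.99 million.
Not in labor force = 64.38 + 23.26 + 12.30 + 11.66 = 111.60 million (those not working and not actively searching are outside the labor force).
Civilian working-age population = 161.99 + 111.60 = 273.59 million.
Unemployment rate = 13.78 / 161.99 = 8.51%.
Labor force participation rate = 161.99 / 273.59 = 59.21%.

Unemployment rate ≈ 8.51%; labor force participation rate ≈ 59.21%.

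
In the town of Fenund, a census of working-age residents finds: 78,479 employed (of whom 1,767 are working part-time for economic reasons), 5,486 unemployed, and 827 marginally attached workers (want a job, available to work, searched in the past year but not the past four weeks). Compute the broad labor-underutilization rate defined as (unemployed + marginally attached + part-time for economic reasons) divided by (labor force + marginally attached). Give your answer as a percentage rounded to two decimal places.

Broad underutilization rate ≈ 9.53%.

Labor force = 78,479 + 5,486 = 83,965.
Numerator = 5,486 + 827 + 1,767 = 8,080.
Denominator = 83,965 + 827 = 84,792.
Broad rate = 8,080 / 84,792 = 9.53%.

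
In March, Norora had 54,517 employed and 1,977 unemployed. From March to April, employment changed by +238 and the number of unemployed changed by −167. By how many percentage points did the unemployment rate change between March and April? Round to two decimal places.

March: labor force = 54,517 + 1,977 = 56,494; u = 1,977/56,494 = 3.50%.
April: labor force = 54,755 + 1,810 = 56,565; u = 1,810/56,565 = 3.20%.
Change = 3.20% − 3.50% = −0.30 pp.

The unemployment rate changed by −0.30 percentage points.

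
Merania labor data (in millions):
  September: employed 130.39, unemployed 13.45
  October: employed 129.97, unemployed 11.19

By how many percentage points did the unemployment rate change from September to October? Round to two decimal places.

September: labor force = 130.39 + 13.45 = 143.84; u = 13.45/143.84 = 9.35%.
October: labor force = 129.97 + 11.19 = 141.16; u = 11.19/141.16 = 7.93%.
Change = 7.93% − 9.35% = −1.42 pp.

The unemployment rate changed by −1.42 percentage points.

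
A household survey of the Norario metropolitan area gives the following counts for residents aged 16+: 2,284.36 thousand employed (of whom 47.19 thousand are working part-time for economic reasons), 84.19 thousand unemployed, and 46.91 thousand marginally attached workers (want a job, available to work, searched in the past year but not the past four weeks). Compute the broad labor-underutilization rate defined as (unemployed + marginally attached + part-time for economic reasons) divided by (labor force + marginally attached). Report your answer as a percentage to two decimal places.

Broad underutilization rate ≈ 7.38%.

Labor force = 2,284.36 + 84.19 = 2,368.55 thousand.
Numerator = 84.19 + 46.91 + 47.19 = 178.29 thousand.
Denominator = 2,368.55 + 46.91 = 2,415.46 thousand.
Broad rate = 178.29 / 2,415.46 = 7.38%.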